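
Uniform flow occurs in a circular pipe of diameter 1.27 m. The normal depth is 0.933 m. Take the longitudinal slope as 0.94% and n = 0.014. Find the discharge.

For a circular section of diameter D = 1.27 m at depth y = 0.933 m, the central angle is θ = 2 arccos(1 − 2y/D) = 4.119 rad. Then A = (D²/8)(θ − sin θ) = 0.9975 m² and P = Dθ/2 = 2.615 m.
Hydraulic radius R = A/P = 0.9975/2.615 = 0.3814 m.
Manning's equation: Q = (1/n) A R^(2/3) S^(1/2) = (1/0.014) × 0.9975 × 0.3814^(2/3) × 0.0094^(1/2) = 3.63 m³/s.

Q = 3.63 m³/s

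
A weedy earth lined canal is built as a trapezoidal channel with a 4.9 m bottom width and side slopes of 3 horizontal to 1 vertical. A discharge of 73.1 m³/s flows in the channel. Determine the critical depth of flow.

y_c = 1.94 m

At critical depth, Q² T / (g A³) = 1, i.e. A³/T = Q²/g = 73.1²/9.81 = 544.7.
Try y = 2.27 m: A³/T = 1014 — over.
Try y = 1.34 m: A³/T = 132 — short.
Try y = 1.94 m: A³/T = 543.8 — matches.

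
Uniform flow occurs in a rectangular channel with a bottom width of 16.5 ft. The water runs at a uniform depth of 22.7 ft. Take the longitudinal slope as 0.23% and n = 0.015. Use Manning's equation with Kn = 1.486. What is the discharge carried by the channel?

Q = 5910 ft³/s

Flow area A = b·y = 16.5 × 22.7 = 374.6 ft². Wetted perimeter P = b + 2y = 16.5 + 2×22.7 = 61.9 ft.
Hydraulic radius R = A/P = 374.6/61.9 = 6.051 ft.
Manning's equation: Q = (1.486/n) A R^(2/3) S^(1/2) = (1.486/0.015) × 374.6 × 6.051^(2/3) × 0.0023^(1/2) = 5910 ft³/s.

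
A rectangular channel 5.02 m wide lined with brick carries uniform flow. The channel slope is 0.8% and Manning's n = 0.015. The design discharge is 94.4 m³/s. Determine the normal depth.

y_n = 2.66 m

Manning's equation rearranged: A R^(2/3) = nQ / (1·√S) = 0.015 × 94.4 / (√0.008) = 15.83.
At y = 3.27 m: A R^(2/3) = 20.74 — too large.
At y = 2.33 m: A R^(2/3) = 13.27 — too small.
At y = 2.66 m: A R^(2/3) = 15.84 — matches.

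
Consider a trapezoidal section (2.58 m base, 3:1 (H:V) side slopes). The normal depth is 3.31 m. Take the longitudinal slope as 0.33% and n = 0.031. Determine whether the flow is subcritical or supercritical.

With bottom width b = 2.58 m and side slope z = 3: A = (b + zy)y = (2.58 + 3×3.31)×3.31 = 41.41 m²; P = b + 2y√(1+z²) = 2.58 + 2×3.31×3.162 = 23.51 m.
Hydraulic radius R = A/P = 41.41/23.51 = 1.761 m.
V = (1/n) R^(2/3) √S = (1/0.031) × 1.761^(2/3) × √0.0033 = 2.702 m/s. Hydraulic depth D_h = A/T = 41.41/22.44 = 1.845 m.
Froude number Fr = V/√(g·D_h) = 2.702/√(9.81×1.845) = 0.635, which is less than 1, so the flow is subcritical.

subcritical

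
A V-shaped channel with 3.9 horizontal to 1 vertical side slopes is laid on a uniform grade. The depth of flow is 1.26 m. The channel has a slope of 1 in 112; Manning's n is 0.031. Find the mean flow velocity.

V = 2.19 m/s

For a triangular section with side slope z = 3.9: A = zy² = 3.9×1.26² = 6.192 m²; P = 2y√(1+z²) = 2×1.26×4.026 = 10.15 m.
Hydraulic radius R = A/P = 6.192/10.15 = 0.6103 m.
From Manning's equation, V = (1/n) R^(2/3) S^(1/2) = (1/0.031) × 0.6103^(2/3) × 0.008929^(1/2) = 2.19 m/s.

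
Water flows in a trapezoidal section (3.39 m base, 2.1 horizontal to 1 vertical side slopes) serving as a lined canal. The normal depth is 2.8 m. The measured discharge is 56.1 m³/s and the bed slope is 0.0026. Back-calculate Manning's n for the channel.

n = 0.032

With bottom width b = 3.39 m and side slope z = 2.1: A = (b + zy)y = (3.39 + 2.1×2.8)×2.8 = 25.96 m²; P = b + 2y√(1+z²) = 3.39 + 2×2.8×2.326 = 16.42 m.
Hydraulic radius R = A/P = 25.96/16.42 = 1.581 m.
Rearranging Manning's equation: n = (1/Q) A R^(2/3) S^(1/2) = (1/56.1) × 25.96 × 1.581^(2/3) × √0.0026 = 0.032.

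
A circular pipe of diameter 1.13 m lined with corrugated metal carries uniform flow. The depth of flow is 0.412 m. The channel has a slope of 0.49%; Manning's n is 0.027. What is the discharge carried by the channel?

Q = 0.318 m³/s

For a circular section of diameter D = 1.13 m at depth y = 0.412 m, the central angle is θ = 2 arccos(1 − 2y/D) = 2.593 rad. Then A = (D²/8)(θ − sin θ) = 0.3307 m² and P = Dθ/2 = 1.465 m.
Hydraulic radius R = A/P = 0.3307/1.465 = 0.2257 m.
Manning's equation: Q = (1/n) A R^(2/3) S^(1/2) = (1/0.027) × 0.3307 × 0.2257^(2/3) × 0.0049^(1/2) = 0.318 m³/s.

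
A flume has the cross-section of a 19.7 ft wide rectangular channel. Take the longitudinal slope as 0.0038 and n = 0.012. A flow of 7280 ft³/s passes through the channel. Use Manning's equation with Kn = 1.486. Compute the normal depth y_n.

y_n = 14.8 ft

Manning's equation rearranged: A R^(2/3) = nQ / (1.486·√S) = 0.012 × 7280 / (1.486 × √0.0038) = 953.7.
Trying y = 11.2 ft: A R^(2/3) = 665.7 — too small.
Trying y = 14.8 ft: A R^(2/3) = 953.5 — ≈ 953.7.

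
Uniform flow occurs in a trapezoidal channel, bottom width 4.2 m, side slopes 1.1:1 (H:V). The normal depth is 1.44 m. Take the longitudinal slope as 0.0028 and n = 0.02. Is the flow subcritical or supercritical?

subcritical

With bottom width b = 4.2 m and side slope z = 1.1: A = (b + zy)y = (4.2 + 1.1×1.44)×1.44 = 8.329 m²; P = b + 2y√(1+z²) = 4.2 + 2×1.44×1.487 = 8.481 m.
Hydraulic radius R = A/P = 8.329/8.481 = 0.982 m.
V = (1/n) R^(2/3) √S = (1/0.02) × 0.982^(2/3) × √0.0028 = 2.614 m/s. Hydraulic depth D_h = A/T = 8.329/7.368 = 1.13 m.
Froude number Fr = V/√(g·D_h) = 2.614/√(9.81×1.13) = 0.785, which is less than 1, so the flow is subcritical.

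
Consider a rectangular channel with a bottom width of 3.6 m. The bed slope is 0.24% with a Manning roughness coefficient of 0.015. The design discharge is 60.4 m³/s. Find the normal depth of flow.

Manning's equation rearranged: A R^(2/3) = nQ / (1·√S) = 0.015 × 60.4 / (√0.0024) = 18.49.
At y = 3.04 m: A R^(2/3) = 11.88 — short.
At y = 5.14 m: A R^(2/3) = 22.41 — over.
At y = 4.37 m: A R^(2/3) = 18.5 — close enough.

y_n = 4.37 m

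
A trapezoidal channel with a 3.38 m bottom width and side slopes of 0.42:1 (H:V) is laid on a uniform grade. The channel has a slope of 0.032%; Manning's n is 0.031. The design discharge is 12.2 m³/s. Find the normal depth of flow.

Manning's equation rearranged: A R^(2/3) = nQ / (1·√S) = 0.031 × 12.2 / (√0.00032) = 21.14.
Trying y = 3.87 m: A R^(2/3) = 26.99 — too large.
Trying y = 3.36 m: A R^(2/3) = 21.18 — close enough.

y_n = 3.36 m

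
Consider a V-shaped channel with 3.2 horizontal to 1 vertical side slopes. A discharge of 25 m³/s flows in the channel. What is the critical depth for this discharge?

At critical depth, Q² T / (g A³) = 1, i.e. A³/T = Q²/g = 25²/9.81 = 63.71.
At y = 1.25 m: A³/T = 15.62 — too small.
At y = 1.88 m: A³/T = 120.2 — too large.
At y = 1.66 m: A³/T = 64.54 — close enough.

y_c = 1.66 m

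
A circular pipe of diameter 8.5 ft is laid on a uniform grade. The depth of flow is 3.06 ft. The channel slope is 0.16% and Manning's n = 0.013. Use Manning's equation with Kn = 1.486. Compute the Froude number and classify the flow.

For a circular section of diameter D = 8.5 ft at depth y = 3.06 ft, the central angle is θ = 2 arccos(1 − 2y/D) = 2.574 rad. Then A = (D²/8)(θ − sin θ) = 18.39 ft² and P = Dθ/2 = 10.94 ft.
Hydraulic radius R = A/P = 18.39/10.94 = 1.681 ft.
V = (1.486/n) R^(2/3) √S = (1.486/0.013) × 1.681^(2/3) × √0.0016 = 6.465 ft/s. Hydraulic depth D_h = A/T = 18.39/8.16 = 2.254 ft.
Froude number Fr = V/√(g·D_h) = 6.465/√(32.2×2.254) = 0.759, which is less than 1, so the flow is subcritical.

subcritical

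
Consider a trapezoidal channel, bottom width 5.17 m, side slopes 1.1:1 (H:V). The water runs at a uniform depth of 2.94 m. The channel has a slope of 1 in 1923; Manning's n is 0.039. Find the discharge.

With bottom width b = 5.17 m and side slope z = 1.1: A = (b + zy)y = (5.17 + 1.1×2.94)×2.94 = 24.71 m²; P = b + 2y√(1+z²) = 5.17 + 2×2.94×1.487 = 13.91 m.
Hydraulic radius R = A/P = 24.71/13.91 = 1.776 m.
Manning's equation: Q = (1/n) A R^(2/3) S^(1/2) = (1/0.039) × 24.71 × 1.776^(2/3) × 0.00052^(1/2) = 21.2 m³/s.

Q = 21.2 m³/s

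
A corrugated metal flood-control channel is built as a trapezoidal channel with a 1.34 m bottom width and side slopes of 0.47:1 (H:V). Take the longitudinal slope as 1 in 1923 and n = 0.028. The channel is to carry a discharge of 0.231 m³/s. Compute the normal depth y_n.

Manning's equation rearranged: A R^(2/3) = nQ / (1·√S) = 0.028 × 0.231 / (√0.00052) = 0.2836.
At y = 0.326 m: A R^(2/3) = 0.186 — too small.
At y = 0.53 m: A R^(2/3) = 0.4066 — too large.
At y = 0.424 m: A R^(2/3) = 0.2837 — close enough.

y_n = 0.424 m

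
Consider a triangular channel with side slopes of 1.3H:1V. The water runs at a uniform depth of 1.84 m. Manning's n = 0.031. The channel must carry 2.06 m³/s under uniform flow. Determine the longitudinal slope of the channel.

For a triangular section with side slope z = 1.3: A = zy² = 1.3×1.84² = 4.401 m²; P = 2y√(1+z²) = 2×1.84×1.64 = 6.036 m.
Hydraulic radius R = A/P = 4.401/6.036 = 0.7292 m.
From Manning's equation, S = [nQ / (1 A R^(2/3))]² = [0.031 × 2.06 / (1 × 4.401 × 0.7292^(2/3))]² = 0.000321.

S = 0.000321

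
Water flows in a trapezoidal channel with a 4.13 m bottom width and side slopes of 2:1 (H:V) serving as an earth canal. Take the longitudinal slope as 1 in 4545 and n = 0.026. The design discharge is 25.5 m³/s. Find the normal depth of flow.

Manning's equation rearranged: A R^(2/3) = nQ / (1·√S) = 0.026 × 25.5 / (√0.00022) = 44.7.
Trying y = 3.75 m: A R^(2/3) = 71.22 — too large.
Trying y = 2.47 m: A R^(2/3) = 29.04 — too small.
Trying y = 3.03 m: A R^(2/3) = 44.77 — close enough.

y_n = 3.03 m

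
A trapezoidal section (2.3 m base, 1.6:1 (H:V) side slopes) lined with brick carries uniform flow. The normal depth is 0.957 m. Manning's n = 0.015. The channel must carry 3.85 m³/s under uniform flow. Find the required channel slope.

S = 0.000469

With bottom width b = 2.3 m and side slope z = 1.6: A = (b + zy)y = (2.3 + 1.6×0.957)×0.957 = 3.666 m²; P = b + 2y√(1+z²) = 2.3 + 2×0.957×1.887 = 5.911 m.
Hydraulic radius R = A/P = 3.666/5.911 = 0.6202 m.
From Manning's equation, S = [nQ / (1 A R^(2/3))]² = [0.015 × 3.85 / (1 × 3.666 × 0.6202^(2/3))]² = 0.000469.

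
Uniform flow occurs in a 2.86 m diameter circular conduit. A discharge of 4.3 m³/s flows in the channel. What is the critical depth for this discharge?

At critical depth, Q² T / (g A³) = 1, i.e. A³/T = Q²/g = 4.3²/9.81 = 1.885.
At y = 0.763 m: A³/T = 1.03 — low.
At y = 0.892 m: A³/T = 1.889 — matches.

y_c = 0.892 m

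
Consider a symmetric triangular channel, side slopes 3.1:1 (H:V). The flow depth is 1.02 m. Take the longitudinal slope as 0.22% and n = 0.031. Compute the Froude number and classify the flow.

For a triangular section with side slope z = 3.1: A = zy² = 3.1×1.02² = 3.225 m²; P = 2y√(1+z²) = 2×1.02×3.257 = 6.645 m.
Hydraulic radius R = A/P = 3.225/6.645 = 0.4854 m.
V = (1/n) R^(2/3) √S = (1/0.031) × 0.4854^(2/3) × √0.0022 = 0.9345 m/s. Hydraulic depth D_h = A/T = 3.225/6.324 = 0.51 m.
Froude number Fr = V/√(g·D_h) = 0.9345/√(9.81×0.51) = 0.418, which is less than 1, so the flow is subcritical.

subcritical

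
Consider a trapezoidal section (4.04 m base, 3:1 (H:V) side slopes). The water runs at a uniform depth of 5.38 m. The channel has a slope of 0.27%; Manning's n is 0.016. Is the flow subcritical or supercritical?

With bottom width b = 4.04 m and side slope z = 3: A = (b + zy)y = (4.04 + 3×5.38)×5.38 = 108.6 m²; P = b + 2y√(1+z²) = 4.04 + 2×5.38×3.162 = 38.07 m.
Hydraulic radius R = A/P = 108.6/38.07 = 2.852 m.
V = (1/n) R^(2/3) √S = (1/0.016) × 2.852^(2/3) × √0.0027 = 6.531 m/s. Hydraulic depth D_h = A/T = 108.6/36.32 = 2.989 m.
Froude number Fr = V/√(g·D_h) = 6.531/√(9.81×2.989) = 1.21, which is greater than 1, so the flow is supercritical.

supercritical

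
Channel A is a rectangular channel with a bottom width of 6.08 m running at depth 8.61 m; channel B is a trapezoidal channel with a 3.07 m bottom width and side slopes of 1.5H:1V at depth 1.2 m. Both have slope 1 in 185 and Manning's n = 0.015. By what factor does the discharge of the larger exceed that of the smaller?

18

Channel A: Flow area A = b·y = 6.08 × 8.61 = 52.35 m². Wetted perimeter P = b + 2y = 6.08 + 2×8.61 = 23.3 m. Hydraulic radius R = A/P = 52.35/23.3 = 2.247 m. Q_A = (1/0.015)·52.35·2.247^(2/3)·√0.005405 = 440.1 m³/s.
Channel B: With bottom width b = 3.07 m and side slope z = 1.5: A = (b + zy)y = (3.07 + 1.5×1.2)×1.2 = 5.844 m²; P = b + 2y√(1+z²) = 3.07 + 2×1.2×1.803 = 7.397 m. Hydraulic radius R = A/P = 5.844/7.397 = 0.7901 m. Q_B = (1/0.015)·5.844·0.7901^(2/3)·√0.005405 = 24.48 m³/s.
The larger discharge is 440.1 m³/s and the smaller is 24.48 m³/s; the ratio is 18.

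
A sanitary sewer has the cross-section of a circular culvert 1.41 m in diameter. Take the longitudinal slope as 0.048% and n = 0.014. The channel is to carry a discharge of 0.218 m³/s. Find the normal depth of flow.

Manning's equation rearranged: A R^(2/3) = nQ / (1·√S) = 0.014 × 0.218 / (√0.00048) = 0.1393.
Trying y = 0.28 m: A R^(2/3) = 0.06726 — short.
Trying y = 0.44 m: A R^(2/3) = 0.1646 — over.
Trying y = 0.404 m: A R^(2/3) = 0.1396 — close enough.

y_n = 0.404 m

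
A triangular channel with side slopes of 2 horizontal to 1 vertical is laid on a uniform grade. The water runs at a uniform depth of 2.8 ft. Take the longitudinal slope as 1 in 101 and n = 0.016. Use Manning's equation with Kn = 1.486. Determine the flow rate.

Q = 168 ft³/s

For a triangular section with side slope z = 2: A = zy² = 2×2.8² = 15.68 ft²; P = 2y√(1+z²) = 2×2.8×2.236 = 12.52 ft.
Hydraulic radius R = A/P = 15.68/12.52 = 1.252 ft.
Manning's equation: Q = (1.486/n) A R^(2/3) S^(1/2) = (1.486/0.016) × 15.68 × 1.252^(2/3) × 0.009901^(1/2) = 168 ft³/s.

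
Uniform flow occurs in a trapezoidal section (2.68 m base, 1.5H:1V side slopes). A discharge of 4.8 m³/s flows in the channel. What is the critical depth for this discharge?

y_c = 0.611 m

At critical depth, Q² T / (g A³) = 1, i.e. A³/T = Q²/g = 4.8²/9.81 = 2.349.
At y = 0.462 m: A³/T = 0.9307 — low.
At y = 0.66 m: A³/T = 3.05 — high.
At y = 0.611 m: A³/T = 2.351 — close enough.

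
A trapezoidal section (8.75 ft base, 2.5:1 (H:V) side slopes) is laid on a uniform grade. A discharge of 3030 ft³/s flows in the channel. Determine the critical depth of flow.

y_c = 8.25 ft

At critical depth, Q² T / (g A³) = 1, i.e. A³/T = Q²/g = 3030²/32.2 = 285100.
Trying y = 9.04 ft: A³/T = 421900 — over.
Trying y = 8.25 ft: A³/T = 284700 — matches.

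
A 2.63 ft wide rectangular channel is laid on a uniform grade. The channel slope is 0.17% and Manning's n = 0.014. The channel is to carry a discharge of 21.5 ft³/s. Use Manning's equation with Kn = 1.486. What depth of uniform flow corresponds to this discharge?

y_n = 2.14 ft

Manning's equation rearranged: A R^(2/3) = nQ / (1.486·√S) = 0.014 × 21.5 / (1.486 × √0.0017) = 4.913.
At y = 1.62 ft: A R^(2/3) = 3.441 — low.
At y = 2.42 ft: A R^(2/3) = 5.72 — high.
At y = 2.14 ft: A R^(2/3) = 4.909 — matches.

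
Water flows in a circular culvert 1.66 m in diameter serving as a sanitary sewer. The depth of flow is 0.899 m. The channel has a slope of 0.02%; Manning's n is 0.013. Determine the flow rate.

Q = 0.748 m³/s

For a circular section of diameter D = 1.66 m at depth y = 0.899 m, the central angle is θ = 2 arccos(1 − 2y/D) = 3.308 rad. Then A = (D²/8)(θ − sin θ) = 1.197 m² and P = Dθ/2 = 2.746 m.
Hydraulic radius R = A/P = 1.197/2.746 = 0.4358 m.
Manning's equation: Q = (1/n) A R^(2/3) S^(1/2) = (1/0.013) × 1.197 × 0.4358^(2/3) × 0.0002^(1/2) = 0.748 m³/s.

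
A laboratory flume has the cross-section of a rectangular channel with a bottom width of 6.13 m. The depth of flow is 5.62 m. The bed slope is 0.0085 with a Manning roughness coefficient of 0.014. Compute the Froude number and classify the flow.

Flow area A = b·y = 6.13 × 5.62 = 34.45 m². Wetted perimeter P = b + 2y = 6.13 + 2×5.62 = 17.37 m.
Hydraulic radius R = A/P = 34.45/17.37 = 1.983 m.
V = (1/n) R^(2/3) √S = (1/0.014) × 1.983^(2/3) × √0.0085 = 10.4 m/s. Hydraulic depth D_h = A/T = 34.45/6.13 = 5.62 m.
Froude number Fr = V/√(g·D_h) = 10.4/√(9.81×5.62) = 1.4, which is greater than 1, so the flow is supercritical.

supercritical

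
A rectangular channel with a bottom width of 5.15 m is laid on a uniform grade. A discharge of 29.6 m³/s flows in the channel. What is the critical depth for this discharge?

For a rectangular channel, critical depth y_c = (q²/g)^(1/3) where q = Q/b = 29.6/5.15 = 5.748 m²/s.
So y_c = (5.748²/9.81)^(1/3) = 1.5 m.

y_c = 1.5 m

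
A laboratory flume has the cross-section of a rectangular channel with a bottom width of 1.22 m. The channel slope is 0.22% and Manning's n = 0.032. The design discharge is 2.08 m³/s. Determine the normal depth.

Manning's equation rearranged: A R^(2/3) = nQ / (1·√S) = 0.032 × 2.08 / (√0.0022) = 1.419.
At y = 1.56 m: A R^(2/3) = 1.099 — too small.
At y = 2.12 m: A R^(2/3) = 1.572 — too large.
At y = 1.94 m: A R^(2/3) = 1.419 — close enough.

y_n = 1.94 m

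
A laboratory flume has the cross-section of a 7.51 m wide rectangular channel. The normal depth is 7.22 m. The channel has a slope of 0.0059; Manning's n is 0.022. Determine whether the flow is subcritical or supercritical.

Flow area A = b·y = 7.51 × 7.22 = 54.22 m². Wetted perimeter P = b + 2y = 7.51 + 2×7.22 = 21.95 m.
Hydraulic radius R = A/P = 54.22/21.95 = 2.47 m.
V = (1/n) R^(2/3) √S = (1/0.022) × 2.47^(2/3) × √0.0059 = 6.38 m/s. Hydraulic depth D_h = A/T = 54.22/7.51 = 7.22 m.
Froude number Fr = V/√(g·D_h) = 6.38/√(9.81×7.22) = 0.758, which is less than 1, so the flow is subcritical.

subcritical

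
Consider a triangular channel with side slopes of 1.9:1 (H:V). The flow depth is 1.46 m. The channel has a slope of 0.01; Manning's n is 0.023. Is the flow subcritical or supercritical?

For a triangular section with side slope z = 1.9: A = zy² = 1.9×1.46² = 4.05 m²; P = 2y√(1+z²) = 2×1.46×2.147 = 6.27 m.
Hydraulic radius R = A/P = 4.05/6.27 = 0.646 m.
V = (1/n) R^(2/3) √S = (1/0.023) × 0.646^(2/3) × √0.01 = 3.249 m/s. Hydraulic depth D_h = A/T = 4.05/5.548 = 0.73 m.
Froude number Fr = V/√(g·D_h) = 3.249/√(9.81×0.73) = 1.21, which is greater than 1, so the flow is supercritical.

supercritical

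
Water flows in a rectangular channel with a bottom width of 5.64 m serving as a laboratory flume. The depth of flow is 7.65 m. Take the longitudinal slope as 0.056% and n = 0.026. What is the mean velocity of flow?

V = 1.47 m/s

Flow area A = b·y = 5.64 × 7.65 = 43.15 m². Wetted perimeter P = b + 2y = 5.64 + 2×7.65 = 20.94 m.
Hydraulic radius R = A/P = 43.15/20.94 = 2.06 m.
From Manning's equation, V = (1/n) R^(2/3) S^(1/2) = (1/0.026) × 2.06^(2/3) × 0.00056^(1/2) = 1.47 m/s.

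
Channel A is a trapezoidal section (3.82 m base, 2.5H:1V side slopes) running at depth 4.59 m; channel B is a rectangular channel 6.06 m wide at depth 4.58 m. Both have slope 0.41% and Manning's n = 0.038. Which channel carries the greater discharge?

Channel A: With bottom width b = 3.82 m and side slope z = 2.5: A = (b + zy)y = (3.82 + 2.5×4.59)×4.59 = 70.2 m²; P = b + 2y√(1+z²) = 3.82 + 2×4.59×2.693 = 28.54 m. Hydraulic radius R = A/P = 70.2/28.54 = 2.46 m. Q_A = (1/0.038)·70.2·2.46^(2/3)·√0.0041 = 215.6 m³/s.
Channel B: Flow area A = b·y = 6.06 × 4.58 = 27.75 m². Wetted perimeter P = b + 2y = 6.06 + 2×4.58 = 15.22 m. Hydraulic radius R = A/P = 27.75/15.22 = 1.824 m. Q_B = (1/0.038)·27.75·1.824^(2/3)·√0.0041 = 69.81 m³/s.
Q_A = 215.6 m³/s vs Q_B = 69.81 m³/s, so channel A carries more.

channel A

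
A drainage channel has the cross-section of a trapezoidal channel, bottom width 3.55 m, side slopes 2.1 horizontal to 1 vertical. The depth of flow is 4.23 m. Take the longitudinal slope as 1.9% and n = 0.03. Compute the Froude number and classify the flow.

With bottom width b = 3.55 m and side slope z = 2.1: A = (b + zy)y = (3.55 + 2.1×4.23)×4.23 = 52.59 m²; P = b + 2y√(1+z²) = 3.55 + 2×4.23×2.326 = 23.23 m.
Hydraulic radius R = A/P = 52.59/23.23 = 2.264 m.
V = (1/n) R^(2/3) √S = (1/0.03) × 2.264^(2/3) × √0.019 = 7.923 m/s. Hydraulic depth D_h = A/T = 52.59/21.32 = 2.467 m.
Froude number Fr = V/√(g·D_h) = 7.923/√(9.81×2.467) = 1.61, which is greater than 1, so the flow is supercritical.

supercritical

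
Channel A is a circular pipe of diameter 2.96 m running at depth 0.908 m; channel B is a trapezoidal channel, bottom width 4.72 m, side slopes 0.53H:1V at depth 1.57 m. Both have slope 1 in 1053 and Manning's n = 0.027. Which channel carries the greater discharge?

Channel A: For a circular section of diameter D = 2.96 m at depth y = 0.908 m, the central angle is θ = 2 arccos(1 − 2y/D) = 2.348 rad. Then A = (D²/8)(θ − sin θ) = 1.791 m² and P = Dθ/2 = 3.475 m. Hydraulic radius R = A/P = 1.791/3.475 = 0.5153 m. Q_A = (1/0.027)·1.791·0.5153^(2/3)·√0.0009497 = 1.314 m³/s.
Channel B: With bottom width b = 4.72 m and side slope z = 0.53: A = (b + zy)y = (4.72 + 0.53×1.57)×1.57 = 8.717 m²; P = b + 2y√(1+z²) = 4.72 + 2×1.57×1.132 = 8.274 m. Hydraulic radius R = A/P = 8.717/8.274 = 1.054 m. Q_B = (1/0.027)·8.717·1.054^(2/3)·√0.0009497 = 10.3 m³/s.
Q_A = 1.314 m³/s vs Q_B = 10.3 m³/s, so channel B carries more.

channel B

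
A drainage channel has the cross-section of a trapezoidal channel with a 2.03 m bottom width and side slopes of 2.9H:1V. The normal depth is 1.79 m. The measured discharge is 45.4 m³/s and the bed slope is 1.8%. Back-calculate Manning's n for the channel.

n = 0.038

With bottom width b = 2.03 m and side slope z = 2.9: A = (b + zy)y = (2.03 + 2.9×1.79)×1.79 = 12.93 m²; P = b + 2y√(1+z²) = 2.03 + 2×1.79×3.068 = 13.01 m.
Hydraulic radius R = A/P = 12.93/13.01 = 0.9934 m.
Rearranging Manning's equation: n = (1/Q) A R^(2/3) S^(1/2) = (1/45.4) × 12.93 × 0.9934^(2/3) × √0.018 = 0.038.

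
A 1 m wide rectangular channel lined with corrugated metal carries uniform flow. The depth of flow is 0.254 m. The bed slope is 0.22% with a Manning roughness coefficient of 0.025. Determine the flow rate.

Flow area A = b·y = 1 × 0.254 = 0.254 m². Wetted perimeter P = b + 2y = 1 + 2×0.254 = 1.508 m.
Hydraulic radius R = A/P = 0.254/1.508 = 0.1684 m.
Manning's equation: Q = (1/n) A R^(2/3) S^(1/2) = (1/0.025) × 0.254 × 0.1684^(2/3) × 0.0022^(1/2) = 0.145 m³/s.

Q = 0.145 m³/s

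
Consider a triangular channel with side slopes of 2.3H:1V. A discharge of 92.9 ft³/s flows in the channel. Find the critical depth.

At critical depth, Q² T / (g A³) = 1, i.e. A³/T = Q²/g = 92.9²/32.2 = 268.
Trying y = 2.81 ft: A³/T = 463.4 — high.
Trying y = 2.16 ft: A³/T = 124.4 — low.
Trying y = 2.52 ft: A³/T = 268.8 — close enough.

y_c = 2.52 ft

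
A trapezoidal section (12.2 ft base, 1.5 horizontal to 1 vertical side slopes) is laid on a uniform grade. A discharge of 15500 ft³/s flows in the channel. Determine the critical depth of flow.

At critical depth, Q² T / (g A³) = 1, i.e. A³/T = Q²/g = 15500²/32.2 = 7461000.
Trying y = 13.9 ft: A³/T = 1799000 — short.
Trying y = 24.1 ft: A³/T = 18720000 — over.
Trying y = 19.5 ft: A³/T = 7469000 — matches.

y_c = 19.5 ft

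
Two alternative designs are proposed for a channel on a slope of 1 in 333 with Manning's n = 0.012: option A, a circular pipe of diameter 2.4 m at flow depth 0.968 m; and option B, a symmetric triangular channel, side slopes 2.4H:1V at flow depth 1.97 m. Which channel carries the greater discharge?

channel B

Channel A: For a circular section of diameter D = 2.4 m at depth y = 0.968 m, the central angle is θ = 2 arccos(1 − 2y/D) = 2.752 rad. Then A = (D²/8)(θ − sin θ) = 1.709 m² and P = Dθ/2 = 3.303 m. Hydraulic radius R = A/P = 1.709/3.303 = 0.5173 m. Q_A = (1/0.012)·1.709·0.5173^(2/3)·√0.003003 = 5.028 m³/s.
Channel B: For a triangular section with side slope z = 2.4: A = zy² = 2.4×1.97² = 9.314 m²; P = 2y√(1+z²) = 2×1.97×2.6 = 10.24 m. Hydraulic radius R = A/P = 9.314/10.24 = 0.9092 m. Q_B = (1/0.012)·9.314·0.9092^(2/3)·√0.003003 = 39.92 m³/s.
Q_A = 5.028 m³/s vs Q_B = 39.92 m³/s, so channel B carries more.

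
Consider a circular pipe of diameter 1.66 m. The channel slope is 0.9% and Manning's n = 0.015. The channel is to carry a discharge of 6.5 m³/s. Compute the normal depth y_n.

y_n = 1.18 m

Manning's equation rearranged: A R^(2/3) = nQ / (1·√S) = 0.015 × 6.5 / (√0.009) = 1.028.
Trying y = 1.39 m: A R^(2/3) = 1.226 — over.
Trying y = 0.843 m: A R^(2/3) = 0.6181 — short.
Trying y = 1.18 m: A R^(2/3) = 1.028 — matches.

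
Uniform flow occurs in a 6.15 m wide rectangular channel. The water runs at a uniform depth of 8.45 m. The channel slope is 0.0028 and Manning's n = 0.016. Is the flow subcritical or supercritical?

subcritical

Flow area A = b·y = 6.15 × 8.45 = 51.97 m². Wetted perimeter P = b + 2y = 6.15 + 2×8.45 = 23.05 m.
Hydraulic radius R = A/P = 51.97/23.05 = 2.255 m.
V = (1/n) R^(2/3) √S = (1/0.016) × 2.255^(2/3) × √0.0028 = 5.686 m/s. Hydraulic depth D_h = A/T = 51.97/6.15 = 8.45 m.
Froude number Fr = V/√(g·D_h) = 5.686/√(9.81×8.45) = 0.625, which is less than 1, so the flow is subcritical.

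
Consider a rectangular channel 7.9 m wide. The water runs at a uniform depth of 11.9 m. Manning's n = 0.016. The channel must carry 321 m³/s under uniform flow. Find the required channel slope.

Flow area A = b·y = 7.9 × 11.9 = 94.01 m². Wetted perimeter P = b + 2y = 7.9 + 2×11.9 = 31.7 m.
Hydraulic radius R = A/P = 94.01/31.7 = 2.966 m.
From Manning's equation, S = [nQ / (1 A R^(2/3))]² = [0.016 × 321 / (1 × 94.01 × 2.966^(2/3))]² = 0.000701.

S = 0.000701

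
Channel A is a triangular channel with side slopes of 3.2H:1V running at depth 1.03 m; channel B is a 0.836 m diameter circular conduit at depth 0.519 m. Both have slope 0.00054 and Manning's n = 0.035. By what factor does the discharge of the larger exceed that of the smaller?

15.5

Channel A: For a triangular section with side slope z = 3.2: A = zy² = 3.2×1.03² = 3.395 m²; P = 2y√(1+z²) = 2×1.03×3.353 = 6.906 m. Hydraulic radius R = A/P = 3.395/6.906 = 0.4916 m. Q_A = (1/0.035)·3.395·0.4916^(2/3)·√0.00054 = 1.404 m³/s.
Channel B: For a circular section of diameter D = 0.836 m at depth y = 0.519 m, the central angle is θ = 2 arccos(1 − 2y/D) = 3.63 rad. Then A = (D²/8)(θ − sin θ) = 0.3581 m² and P = Dθ/2 = 1.517 m. Hydraulic radius R = A/P = 0.3581/1.517 = 0.236 m. Q_B = (1/0.035)·0.3581·0.236^(2/3)·√0.00054 = 0.09079 m³/s.
The larger discharge is 1.404 m³/s and the smaller is 0.09079 m³/s; the ratio is 15.5.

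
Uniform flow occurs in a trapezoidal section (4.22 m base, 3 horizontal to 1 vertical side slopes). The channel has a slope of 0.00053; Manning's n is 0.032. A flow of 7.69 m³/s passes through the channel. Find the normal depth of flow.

Manning's equation rearranged: A R^(2/3) = nQ / (1·√S) = 0.032 × 7.69 / (√0.00053) = 10.69.
Trying y = 1.68 m: A R^(2/3) = 16.05 — too large.
Trying y = 1.38 m: A R^(2/3) = 10.68 — close enough.

y_n = 1.38 m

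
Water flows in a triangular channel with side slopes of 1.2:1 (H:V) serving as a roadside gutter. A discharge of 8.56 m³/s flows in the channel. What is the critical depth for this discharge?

y_c = 1.6 m

At critical depth, Q² T / (g A³) = 1, i.e. A³/T = Q²/g = 8.56²/9.81 = 7.469.
At y = 1.85 m: A³/T = 15.6 — too large.
At y = 1.29 m: A³/T = 2.572 — too small.
At y = 1.6 m: A³/T = 7.55 — close enough.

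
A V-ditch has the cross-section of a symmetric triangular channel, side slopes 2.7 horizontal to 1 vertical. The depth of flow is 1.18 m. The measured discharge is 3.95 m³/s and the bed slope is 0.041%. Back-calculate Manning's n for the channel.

n = 0.013

For a triangular section with side slope z = 2.7: A = zy² = 2.7×1.18² = 3.759 m²; P = 2y√(1+z²) = 2×1.18×2.879 = 6.795 m.
Hydraulic radius R = A/P = 3.759/6.795 = 0.5533 m.
Rearranging Manning's equation: n = (1/Q) A R^(2/3) S^(1/2) = (1/3.95) × 3.759 × 0.5533^(2/3) × √0.00041 = 0.013.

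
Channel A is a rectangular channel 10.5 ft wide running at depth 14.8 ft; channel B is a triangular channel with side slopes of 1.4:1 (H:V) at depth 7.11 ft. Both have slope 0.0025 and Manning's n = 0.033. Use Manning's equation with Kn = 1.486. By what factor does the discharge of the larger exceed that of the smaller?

2.67

Channel A: Flow area A = b·y = 10.5 × 14.8 = 155.4 ft². Wetted perimeter P = b + 2y = 10.5 + 2×14.8 = 40.1 ft. Hydraulic radius R = A/P = 155.4/40.1 = 3.875 ft. Q_A = (1.486/0.033)·155.4·3.875^(2/3)·√0.0025 = 863.2 ft³/s.
Channel B: For a triangular section with side slope z = 1.4: A = zy² = 1.4×7.11² = 70.77 ft²; P = 2y√(1+z²) = 2×7.11×1.72 = 24.47 ft. Hydraulic radius R = A/P = 70.77/24.47 = 2.893 ft. Q_B = (1.486/0.033)·70.77·2.893^(2/3)·√0.0025 = 323.5 ft³/s.
The larger discharge is 863.2 ft³/s and the smaller is 323.5 ft³/s; the ratio is 2.67.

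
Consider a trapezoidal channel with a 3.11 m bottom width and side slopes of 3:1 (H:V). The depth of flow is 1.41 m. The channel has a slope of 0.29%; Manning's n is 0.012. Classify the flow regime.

With bottom width b = 3.11 m and side slope z = 3: A = (b + zy)y = (3.11 + 3×1.41)×1.41 = 10.35 m²; P = b + 2y√(1+z²) = 3.11 + 2×1.41×3.162 = 12.03 m.
Hydraulic radius R = A/P = 10.35/12.03 = 0.8605 m.
V = (1/n) R^(2/3) √S = (1/0.012) × 0.8605^(2/3) × √0.0029 = 4.06 m/s. Hydraulic depth D_h = A/T = 10.35/11.57 = 0.8945 m.
Froude number Fr = V/√(g·D_h) = 4.06/√(9.81×0.8945) = 1.37, which is greater than 1, so the flow is supercritical.

supercritical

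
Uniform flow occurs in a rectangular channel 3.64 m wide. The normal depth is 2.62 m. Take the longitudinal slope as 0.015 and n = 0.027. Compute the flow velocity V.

V = 4.76 m/s

Flow area A = b·y = 3.64 × 2.62 = 9.537 m². Wetted perimeter P = b + 2y = 3.64 + 2×2.62 = 8.88 m.
Hydraulic radius R = A/P = 9.537/8.88 = 1.074 m.
From Manning's equation, V = (1/n) R^(2/3) S^(1/2) = (1/0.027) × 1.074^(2/3) × 0.015^(1/2) = 4.76 m/s.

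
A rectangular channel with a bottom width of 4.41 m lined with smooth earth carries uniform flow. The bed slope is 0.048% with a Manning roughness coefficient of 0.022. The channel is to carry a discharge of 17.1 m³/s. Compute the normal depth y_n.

y_n = 3.25 m

Manning's equation rearranged: A R^(2/3) = nQ / (1·√S) = 0.022 × 17.1 / (√0.00048) = 17.17.
At y = 4.07 m: A R^(2/3) = 22.78 — high.
At y = 2.36 m: A R^(2/3) = 11.36 — low.
At y = 3.25 m: A R^(2/3) = 17.19 — close enough.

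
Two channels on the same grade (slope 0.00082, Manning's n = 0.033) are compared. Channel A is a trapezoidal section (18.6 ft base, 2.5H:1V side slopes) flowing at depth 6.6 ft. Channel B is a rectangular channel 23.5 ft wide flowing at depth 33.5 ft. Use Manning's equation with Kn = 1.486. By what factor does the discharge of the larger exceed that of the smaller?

5.45

Channel A: With bottom width b = 18.6 ft and side slope z = 2.5: A = (b + zy)y = (18.6 + 2.5×6.6)×6.6 = 231.7 ft²; P = b + 2y√(1+z²) = 18.6 + 2×6.6×2.693 = 54.14 ft. Hydraulic radius R = A/P = 231.7/54.14 = 4.279 ft. Q_A = (1.486/0.033)·231.7·4.279^(2/3)·√0.00082 = 787.3 ft³/s.
Channel B: Flow area A = b·y = 23.5 × 33.5 = 787.2 ft². Wetted perimeter P = b + 2y = 23.5 + 2×33.5 = 90.5 ft. Hydraulic radius R = A/P = 787.2/90.5 = 8.699 ft. Q_B = (1.486/0.033)·787.2·8.699^(2/3)·√0.00082 = 4294 ft³/s.
The larger discharge is 4294 ft³/s and the smaller is 787.3 ft³/s; the ratio is 5.45.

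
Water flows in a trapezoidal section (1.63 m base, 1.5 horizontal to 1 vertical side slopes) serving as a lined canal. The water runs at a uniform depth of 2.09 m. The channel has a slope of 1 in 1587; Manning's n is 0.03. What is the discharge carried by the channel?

Q = 8.81 m³/s

With bottom width b = 1.63 m and side slope z = 1.5: A = (b + zy)y = (1.63 + 1.5×2.09)×2.09 = 9.959 m²; P = b + 2y√(1+z²) = 1.63 + 2×2.09×1.803 = 9.166 m.
Hydraulic radius R = A/P = 9.959/9.166 = 1.087 m.
Manning's equation: Q = (1/n) A R^(2/3) S^(1/2) = (1/0.03) × 9.959 × 1.087^(2/3) × 0.0006301^(1/2) = 8.81 m³/s.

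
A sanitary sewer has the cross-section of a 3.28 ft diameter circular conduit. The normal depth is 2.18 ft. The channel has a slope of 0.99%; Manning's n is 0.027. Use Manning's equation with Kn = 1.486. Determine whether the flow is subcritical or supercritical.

subcritical

For a circular section of diameter D = 3.28 ft at depth y = 2.18 ft, the central angle is θ = 2 arccos(1 − 2y/D) = 3.813 rad. Then A = (D²/8)(θ − sin θ) = 5.963 ft² and P = Dθ/2 = 6.253 ft.
Hydraulic radius R = A/P = 5.963/6.253 = 0.9537 ft.
V = (1.486/n) R^(2/3) √S = (1.486/0.027) × 0.9537^(2/3) × √0.0099 = 5.306 ft/s. Hydraulic depth D_h = A/T = 5.963/3.097 = 1.926 ft.
Froude number Fr = V/√(g·D_h) = 5.306/√(32.2×1.926) = 0.674, which is less than 1, so the flow is subcritical.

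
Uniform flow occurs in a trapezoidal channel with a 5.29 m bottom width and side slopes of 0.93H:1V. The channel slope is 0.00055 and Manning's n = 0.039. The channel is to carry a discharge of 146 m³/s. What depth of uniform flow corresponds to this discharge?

Manning's equation rearranged: A R^(2/3) = nQ / (1·√S) = 0.039 × 146 / (√0.00055) = 242.8.
Trying y = 9.3 m: A R^(2/3) = 338.7 — over.
Trying y = 7 m: A R^(2/3) = 186.2 — short.
Trying y = 7.95 m: A R^(2/3) = 242.7 — close enough.

y_n = 7.95 m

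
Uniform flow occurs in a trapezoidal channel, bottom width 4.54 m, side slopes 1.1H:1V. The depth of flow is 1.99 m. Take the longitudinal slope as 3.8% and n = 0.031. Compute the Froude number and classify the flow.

supercritical

With bottom width b = 4.54 m and side slope z = 1.1: A = (b + zy)y = (4.54 + 1.1×1.99)×1.99 = 13.39 m²; P = b + 2y√(1+z²) = 4.54 + 2×1.99×1.487 = 10.46 m.
Hydraulic radius R = A/P = 13.39/10.46 = 1.281 m.
V = (1/n) R^(2/3) √S = (1/0.031) × 1.281^(2/3) × √0.038 = 7.415 m/s. Hydraulic depth D_h = A/T = 13.39/8.918 = 1.502 m.
Froude number Fr = V/√(g·D_h) = 7.415/√(9.81×1.502) = 1.93, which is greater than 1, so the flow is supercritical.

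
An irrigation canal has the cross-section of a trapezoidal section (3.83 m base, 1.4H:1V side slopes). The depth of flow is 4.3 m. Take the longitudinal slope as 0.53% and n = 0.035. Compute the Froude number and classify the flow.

With bottom width b = 3.83 m and side slope z = 1.4: A = (b + zy)y = (3.83 + 1.4×4.3)×4.3 = 42.35 m²; P = b + 2y√(1+z²) = 3.83 + 2×4.3×1.72 = 18.63 m.
Hydraulic radius R = A/P = 42.35/18.63 = 2.274 m.
V = (1/n) R^(2/3) √S = (1/0.035) × 2.274^(2/3) × √0.0053 = 3.597 m/s. Hydraulic depth D_h = A/T = 42.35/15.87 = 2.669 m.
Froude number Fr = V/√(g·D_h) = 3.597/√(9.81×2.669) = 0.703, which is less than 1, so the flow is subcritical.

subcritical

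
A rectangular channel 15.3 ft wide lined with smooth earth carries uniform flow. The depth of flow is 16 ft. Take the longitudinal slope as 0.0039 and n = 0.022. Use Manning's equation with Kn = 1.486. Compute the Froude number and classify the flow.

Flow area A = b·y = 15.3 × 16 = 244.8 ft². Wetted perimeter P = b + 2y = 15.3 + 2×16 = 47.3 ft.
Hydraulic radius R = A/P = 244.8/47.3 = 5.175 ft.
V = (1.486/n) R^(2/3) √S = (1.486/0.022) × 5.175^(2/3) × √0.0039 = 12.62 ft/s. Hydraulic depth D_h = A/T = 244.8/15.3 = 16 ft.
Froude number Fr = V/√(g·D_h) = 12.62/√(32.2×16) = 0.556, which is less than 1, so the flow is subcritical.

subcritical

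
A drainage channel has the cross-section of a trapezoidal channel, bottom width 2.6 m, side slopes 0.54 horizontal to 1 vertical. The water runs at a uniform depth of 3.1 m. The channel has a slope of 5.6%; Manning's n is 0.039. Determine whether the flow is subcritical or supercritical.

With bottom width b = 2.6 m and side slope z = 0.54: A = (b + zy)y = (2.6 + 0.54×3.1)×3.1 = 13.25 m²; P = b + 2y√(1+z²) = 2.6 + 2×3.1×1.136 = 9.646 m.
Hydraulic radius R = A/P = 13.25/9.646 = 1.374 m.
V = (1/n) R^(2/3) √S = (1/0.039) × 1.374^(2/3) × √0.056 = 7.498 m/s. Hydraulic depth D_h = A/T = 13.25/5.948 = 2.228 m.
Froude number Fr = V/√(g·D_h) = 7.498/√(9.81×2.228) = 1.6, which is greater than 1, so the flow is supercritical.

supercritical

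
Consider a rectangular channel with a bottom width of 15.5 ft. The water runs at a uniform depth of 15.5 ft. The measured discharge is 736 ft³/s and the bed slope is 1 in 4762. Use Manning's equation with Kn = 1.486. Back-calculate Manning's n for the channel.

n = 0.021

Flow area A = b·y = 15.5 × 15.5 = 240.2 ft². Wetted perimeter P = b + 2y = 15.5 + 2×15.5 = 46.5 ft.
Hydraulic radius R = A/P = 240.2/46.5 = 5.167 ft.
Rearranging Manning's equation: n = (1.486/Q) A R^(2/3) S^(1/2) = (1.486/736) × 240.2 × 5.167^(2/3) × √0.00021 = 0.021.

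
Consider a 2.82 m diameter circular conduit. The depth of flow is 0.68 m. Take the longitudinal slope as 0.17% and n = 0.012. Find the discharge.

Q = 2.17 m³/s

For a circular section of diameter D = 2.82 m at depth y = 0.68 m, the central angle is θ = 2 arccos(1 − 2y/D) = 2.053 rad. Then A = (D²/8)(θ − sin θ) = 1.16 m² and P = Dθ/2 = 2.895 m.
Hydraulic radius R = A/P = 1.16/2.895 = 0.4008 m.
Manning's equation: Q = (1/n) A R^(2/3) S^(1/2) = (1/0.012) × 1.16 × 0.4008^(2/3) × 0.0017^(1/2) = 2.17 m³/s.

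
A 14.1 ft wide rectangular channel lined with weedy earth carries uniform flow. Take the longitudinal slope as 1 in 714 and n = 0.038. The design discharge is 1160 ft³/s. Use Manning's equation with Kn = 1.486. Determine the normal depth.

y_n = 18.9 ft

Manning's equation rearranged: A R^(2/3) = nQ / (1.486·√S) = 0.038 × 1160 / (1.486 × √0.001401) = 792.6.
At y = 16.8 ft: A R^(2/3) = 689.5 — low.
At y = 20.5 ft: A R^(2/3) = 872.7 — high.
At y = 18.9 ft: A R^(2/3) = 793.2 — ≈ 792.6.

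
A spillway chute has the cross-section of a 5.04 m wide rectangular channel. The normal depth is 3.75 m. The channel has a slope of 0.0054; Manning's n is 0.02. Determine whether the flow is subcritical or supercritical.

subcritical

Flow area A = b·y = 5.04 × 3.75 = 18.9 m². Wetted perimeter P = b + 2y = 5.04 + 2×3.75 = 12.54 m.
Hydraulic radius R = A/P = 18.9/12.54 = 1.507 m.
V = (1/n) R^(2/3) √S = (1/0.02) × 1.507^(2/3) × √0.0054 = 4.83 m/s. Hydraulic depth D_h = A/T = 18.9/5.04 = 3.75 m.
Froude number Fr = V/√(g·D_h) = 4.83/√(9.81×3.75) = 0.796, which is less than 1, so the flow is subcritical.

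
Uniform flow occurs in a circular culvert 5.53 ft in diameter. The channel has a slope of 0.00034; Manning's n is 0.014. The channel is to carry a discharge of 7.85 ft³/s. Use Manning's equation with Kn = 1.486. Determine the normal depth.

Manning's equation rearranged: A R^(2/3) = nQ / (1.486·√S) = 0.014 × 7.85 / (1.486 × √0.00034) = 4.011.
At y = 1.1 ft: A R^(2/3) = 2.582 — short.
At y = 1.37 ft: A R^(2/3) = 4.01 — matches.

y_n = 1.37 ft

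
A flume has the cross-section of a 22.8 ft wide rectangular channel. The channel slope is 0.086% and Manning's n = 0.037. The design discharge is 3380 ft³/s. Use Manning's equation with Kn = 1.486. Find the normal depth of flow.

y_n = 30.7 ft

Manning's equation rearranged: A R^(2/3) = nQ / (1.486·√S) = 0.037 × 3380 / (1.486 × √0.00086) = 2870.
Try y = 37 ft: A R^(2/3) = 3573 — high.
Try y = 30.7 ft: A R^(2/3) = 2872 — close enough.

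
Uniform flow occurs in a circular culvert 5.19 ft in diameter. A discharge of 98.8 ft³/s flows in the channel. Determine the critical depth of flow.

At critical depth, Q² T / (g A³) = 1, i.e. A³/T = Q²/g = 98.8²/32.2 = 303.2.
Try y = 3.4 ft: A³/T = 642.2 — over.
Try y = 2.35 ft: A³/T = 156.1 — short.
Try y = 2.8 ft: A³/T = 304.9 — matches.

y_c = 2.8 ft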